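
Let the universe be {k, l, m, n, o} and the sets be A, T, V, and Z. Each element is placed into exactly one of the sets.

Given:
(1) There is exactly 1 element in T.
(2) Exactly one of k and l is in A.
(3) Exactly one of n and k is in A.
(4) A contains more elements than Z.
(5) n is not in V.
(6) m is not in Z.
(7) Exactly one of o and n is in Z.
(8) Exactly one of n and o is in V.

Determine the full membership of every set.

A = {k, m}; T = {l}; V = {o}; Z = {n}

From (5): n ∉ V.
From (6): m ∉ Z.
(8) (exactly one): o ∈ V.
(7) (exactly one): n ∈ Z.
(3) (exactly one): k ∈ A.
(2) (exactly one): l ∉ A.
Suppose l ∉ T: no assignment then satisfies all the clues, so l ∈ T.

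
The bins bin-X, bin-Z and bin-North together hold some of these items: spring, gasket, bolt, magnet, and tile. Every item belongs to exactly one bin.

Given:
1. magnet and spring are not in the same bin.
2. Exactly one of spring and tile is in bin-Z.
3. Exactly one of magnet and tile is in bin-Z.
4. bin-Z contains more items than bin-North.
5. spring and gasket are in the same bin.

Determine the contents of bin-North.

bin-North = {magnet}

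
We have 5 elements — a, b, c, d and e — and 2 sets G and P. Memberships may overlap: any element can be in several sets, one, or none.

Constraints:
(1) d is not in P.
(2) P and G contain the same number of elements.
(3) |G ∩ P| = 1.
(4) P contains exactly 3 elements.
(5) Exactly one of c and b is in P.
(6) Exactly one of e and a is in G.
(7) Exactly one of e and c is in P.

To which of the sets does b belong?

b: P

From (1): d ∉ P.
Suppose b ∈ G: no assignment then satisfies all the clues, so b ∉ G.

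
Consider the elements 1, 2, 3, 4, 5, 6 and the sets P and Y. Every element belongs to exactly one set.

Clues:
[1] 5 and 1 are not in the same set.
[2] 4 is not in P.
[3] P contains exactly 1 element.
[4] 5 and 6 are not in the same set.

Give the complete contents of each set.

P = {5}; Y = {1, 2, 3, 4, 6}

From (2): 4 ∉ P.
Only one set left: 4 ∈ Y.
Suppose 1 ∈ P: no assignment then satisfies all the clues, so 1 ∉ P.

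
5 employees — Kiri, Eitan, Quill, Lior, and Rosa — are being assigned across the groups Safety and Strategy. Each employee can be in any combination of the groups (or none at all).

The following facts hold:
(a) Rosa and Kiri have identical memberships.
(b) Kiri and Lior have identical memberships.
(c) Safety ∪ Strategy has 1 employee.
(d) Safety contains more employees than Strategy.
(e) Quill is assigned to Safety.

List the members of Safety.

Safety = {Quill}

From (e): Quill ∈ Safety.
Suppose Kiri ∈ Safety: no assignment then satisfies all the clues, so Kiri ∉ Safety.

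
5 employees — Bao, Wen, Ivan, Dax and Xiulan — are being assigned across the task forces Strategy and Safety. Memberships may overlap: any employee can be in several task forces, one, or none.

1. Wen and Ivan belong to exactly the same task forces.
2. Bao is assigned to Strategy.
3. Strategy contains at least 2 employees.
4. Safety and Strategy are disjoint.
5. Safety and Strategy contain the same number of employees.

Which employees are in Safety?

Safety = {Ivan, Wen}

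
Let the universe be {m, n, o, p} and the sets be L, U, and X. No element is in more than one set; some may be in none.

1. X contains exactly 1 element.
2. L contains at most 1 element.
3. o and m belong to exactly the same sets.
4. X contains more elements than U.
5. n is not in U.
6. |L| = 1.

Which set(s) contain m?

m: none

From (5): n ∉ U.
Suppose m ∈ L: no assignment then satisfies all the clues, so m ∉ L.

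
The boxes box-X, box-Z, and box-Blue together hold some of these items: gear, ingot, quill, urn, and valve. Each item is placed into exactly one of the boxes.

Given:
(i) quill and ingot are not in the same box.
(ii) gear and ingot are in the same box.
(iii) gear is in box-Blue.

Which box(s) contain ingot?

ingot: box-Blue

From (iii): gear ∈ box-Blue.
(ii): ingot matches gear: ingot ∉ box-X.
(ii): ingot matches gear: ingot ∉ box-Z.
(ii): ingot matches gear: ingot ∈ box-Blue.
(i): quill ∉ box-Blue.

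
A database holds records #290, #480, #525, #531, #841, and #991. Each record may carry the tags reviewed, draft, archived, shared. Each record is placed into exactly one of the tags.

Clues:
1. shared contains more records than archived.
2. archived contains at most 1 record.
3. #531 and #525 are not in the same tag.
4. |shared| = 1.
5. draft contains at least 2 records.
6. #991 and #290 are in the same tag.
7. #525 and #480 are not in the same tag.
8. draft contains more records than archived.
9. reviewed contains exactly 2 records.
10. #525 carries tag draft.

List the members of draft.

draft = {#290, #525, #991}

From (10): #525 ∈ draft.
(3): #531 ∉ draft.
(7): #480 ∉ draft.
Suppose #290 ∉ draft: no assignment then satisfies all the clues, so #290 ∈ draft.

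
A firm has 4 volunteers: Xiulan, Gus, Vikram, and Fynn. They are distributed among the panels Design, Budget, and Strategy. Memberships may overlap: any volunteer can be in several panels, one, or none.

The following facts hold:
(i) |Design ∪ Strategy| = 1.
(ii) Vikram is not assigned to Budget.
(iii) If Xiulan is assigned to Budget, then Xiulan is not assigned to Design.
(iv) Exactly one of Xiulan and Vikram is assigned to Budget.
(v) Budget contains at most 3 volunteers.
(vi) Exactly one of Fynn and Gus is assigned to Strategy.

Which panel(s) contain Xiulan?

Xiulan: Budget

From (ii): Vikram ∉ Budget.
(iv) (exactly one): Xiulan ∈ Budget.
(iii): Xiulan ∉ Design.
Suppose Xiulan ∈ Strategy: no assignment then satisfies all the clues, so Xiulan ∉ Strategy.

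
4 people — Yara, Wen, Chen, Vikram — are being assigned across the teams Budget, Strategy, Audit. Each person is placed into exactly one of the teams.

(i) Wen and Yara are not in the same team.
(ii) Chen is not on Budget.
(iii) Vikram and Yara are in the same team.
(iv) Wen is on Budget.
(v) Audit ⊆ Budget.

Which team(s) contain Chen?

From (ii): Chen ∉ Budget.
From (iv): Wen ∈ Budget.
(i): Yara ∉ Budget.
(iii): Vikram matches Yara: Vikram ∉ Budget.
(v) contrapositive: Yara ∉ Audit.
(v) contrapositive: Chen ∉ Audit.
(v) contrapositive: Vikram ∉ Audit.
Only one team left: Yara ∈ Strategy.
Only one team left: Chen ∈ Strategy.
Only one team left: Vikram ∈ Strategy.

Chen: Strategy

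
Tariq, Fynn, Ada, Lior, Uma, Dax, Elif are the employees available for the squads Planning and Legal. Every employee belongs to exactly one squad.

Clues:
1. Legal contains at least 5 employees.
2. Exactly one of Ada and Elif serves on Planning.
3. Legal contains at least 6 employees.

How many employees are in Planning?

1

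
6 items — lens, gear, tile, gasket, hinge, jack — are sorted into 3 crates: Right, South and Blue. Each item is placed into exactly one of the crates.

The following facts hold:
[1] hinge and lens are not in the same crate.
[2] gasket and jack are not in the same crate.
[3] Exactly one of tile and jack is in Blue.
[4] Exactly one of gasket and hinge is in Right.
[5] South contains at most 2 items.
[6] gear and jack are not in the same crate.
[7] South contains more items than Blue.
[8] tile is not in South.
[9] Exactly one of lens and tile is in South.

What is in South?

South = {gasket, lens}

From (8): tile ∉ South.
(9) (exactly one): lens ∈ South.
(1): hinge ∉ South.
Suppose gear ∈ South: no assignment then satisfies all the clues, so gear ∉ South.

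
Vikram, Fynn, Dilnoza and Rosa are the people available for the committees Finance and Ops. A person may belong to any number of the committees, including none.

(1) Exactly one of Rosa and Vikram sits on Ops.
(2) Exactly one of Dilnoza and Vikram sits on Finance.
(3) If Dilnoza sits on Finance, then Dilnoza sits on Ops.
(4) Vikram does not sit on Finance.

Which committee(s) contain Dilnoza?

Dilnoza: Finance, Ops

From (4): Vikram ∉ Finance.
(2) (exactly one): Dilnoza ∈ Finance.
(3): Dilnoza ∈ Ops.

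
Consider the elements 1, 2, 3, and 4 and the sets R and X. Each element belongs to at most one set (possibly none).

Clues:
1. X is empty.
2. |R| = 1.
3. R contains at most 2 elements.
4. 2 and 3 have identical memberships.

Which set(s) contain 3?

3: none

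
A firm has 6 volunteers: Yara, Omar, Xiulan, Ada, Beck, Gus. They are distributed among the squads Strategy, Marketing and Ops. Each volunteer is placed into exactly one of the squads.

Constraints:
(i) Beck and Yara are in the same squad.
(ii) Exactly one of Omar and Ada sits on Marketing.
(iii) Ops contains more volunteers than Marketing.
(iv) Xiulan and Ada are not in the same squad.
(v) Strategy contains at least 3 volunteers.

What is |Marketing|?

1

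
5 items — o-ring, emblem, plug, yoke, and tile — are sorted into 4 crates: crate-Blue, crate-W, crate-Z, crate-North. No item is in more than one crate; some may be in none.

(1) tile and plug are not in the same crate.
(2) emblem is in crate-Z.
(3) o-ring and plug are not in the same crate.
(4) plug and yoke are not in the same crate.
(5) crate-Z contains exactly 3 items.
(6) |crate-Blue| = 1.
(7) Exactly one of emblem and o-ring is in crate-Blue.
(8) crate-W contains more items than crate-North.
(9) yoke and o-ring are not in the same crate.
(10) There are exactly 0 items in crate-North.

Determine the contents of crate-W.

From (2): emblem ∈ crate-Z.
(7) (exactly one): o-ring ∈ crate-Blue.
(9): yoke ∉ crate-Blue.
(10): crate-North already has 0, so the rest are out.
(3): plug ∉ crate-Blue.
(6): crate-Blue already has 1, so the rest are out.
Suppose plug ∉ crate-W: no assignment then satisfies all the clues, so plug ∈ crate-W.

crate-W = {plug}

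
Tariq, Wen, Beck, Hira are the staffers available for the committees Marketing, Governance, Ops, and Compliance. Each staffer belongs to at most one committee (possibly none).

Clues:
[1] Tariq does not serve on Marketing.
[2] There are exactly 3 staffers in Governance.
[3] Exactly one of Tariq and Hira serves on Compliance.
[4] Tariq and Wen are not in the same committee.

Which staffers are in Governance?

Governance = {Beck, Hira, Wen}

From (1): Tariq ∉ Marketing.
Suppose Tariq ∈ Governance: no assignment then satisfies all the clues, so Tariq ∉ Governance.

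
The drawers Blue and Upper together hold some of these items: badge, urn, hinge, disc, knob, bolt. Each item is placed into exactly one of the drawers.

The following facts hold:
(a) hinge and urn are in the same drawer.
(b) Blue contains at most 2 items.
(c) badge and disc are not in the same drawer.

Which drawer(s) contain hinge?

hinge: Upper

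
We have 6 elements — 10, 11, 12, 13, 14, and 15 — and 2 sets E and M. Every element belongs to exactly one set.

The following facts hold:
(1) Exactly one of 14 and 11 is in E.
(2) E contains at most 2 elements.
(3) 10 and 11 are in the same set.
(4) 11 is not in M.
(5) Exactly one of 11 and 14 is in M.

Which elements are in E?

From (4): 11 ∉ M.
(3): 10 matches 11: 10 ∉ M.
(5) (exactly one): 14 ∈ M.
Only one set left: 10 ∈ E.
Only one set left: 11 ∈ E.
(2): E already has 2, so the rest are out.
Only one set left: 12 ∈ M.
Only one set left: 13 ∈ M.
Only one set left: 15 ∈ M.

E = {10, 11}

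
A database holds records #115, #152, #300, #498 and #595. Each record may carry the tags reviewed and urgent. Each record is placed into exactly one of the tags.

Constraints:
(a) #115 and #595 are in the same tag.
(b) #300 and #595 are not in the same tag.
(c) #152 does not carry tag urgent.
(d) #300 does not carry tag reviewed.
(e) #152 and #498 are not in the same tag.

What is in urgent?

From (c): #152 ∉ urgent.
From (d): #300 ∉ reviewed.
Only one tag left: #152 ∈ reviewed.
Only one tag left: #300 ∈ urgent.
(b): #595 ∉ urgent.
(e): #498 ∉ reviewed.
Only one tag left: #498 ∈ urgent.
Only one tag left: #595 ∈ reviewed.
(a): #115 matches #595: #115 ∈ reviewed.

urgent = {#300, #498}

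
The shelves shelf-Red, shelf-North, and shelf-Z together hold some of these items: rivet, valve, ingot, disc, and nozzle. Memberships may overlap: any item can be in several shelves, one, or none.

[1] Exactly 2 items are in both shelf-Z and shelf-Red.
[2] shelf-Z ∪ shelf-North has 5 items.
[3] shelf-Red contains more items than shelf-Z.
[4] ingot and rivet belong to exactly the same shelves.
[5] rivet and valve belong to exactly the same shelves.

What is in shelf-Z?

shelf-Z = {disc, nozzle}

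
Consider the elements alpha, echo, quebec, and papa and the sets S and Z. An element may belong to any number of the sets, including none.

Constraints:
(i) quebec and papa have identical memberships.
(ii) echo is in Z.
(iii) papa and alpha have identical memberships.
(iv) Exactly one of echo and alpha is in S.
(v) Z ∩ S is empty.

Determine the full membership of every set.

S = {alpha, papa, quebec}; Z = {echo}

From (ii): echo ∈ Z.
(v) (disjoint): echo ∉ S.
(iv) (exactly one): alpha ∈ S.
(v) (disjoint): alpha ∉ Z.
(iii): papa matches alpha: papa ∈ S.
(iii): papa matches alpha: papa ∉ Z.
(i): quebec matches papa: quebec ∈ S.
(i): quebec matches papa: quebec ∉ Z.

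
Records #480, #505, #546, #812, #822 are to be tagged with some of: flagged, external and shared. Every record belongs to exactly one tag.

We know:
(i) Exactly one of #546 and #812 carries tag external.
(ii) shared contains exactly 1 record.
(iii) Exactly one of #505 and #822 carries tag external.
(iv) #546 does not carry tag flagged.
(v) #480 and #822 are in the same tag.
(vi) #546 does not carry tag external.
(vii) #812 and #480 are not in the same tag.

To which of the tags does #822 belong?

#822: flagged

From (iv): #546 ∉ flagged.
From (vi): #546 ∉ external.
(i) (exactly one): #812 ∈ external.
(vii): #480 ∉ external.
Only one tag left: #546 ∈ shared.
(ii): shared already has 1, so the rest are out.
(v): #822 matches #480: #822 ∉ external.
Only one tag left: #480 ∈ flagged.
Only one tag left: #822 ∈ flagged.
(iii) (exactly one): #505 ∈ external.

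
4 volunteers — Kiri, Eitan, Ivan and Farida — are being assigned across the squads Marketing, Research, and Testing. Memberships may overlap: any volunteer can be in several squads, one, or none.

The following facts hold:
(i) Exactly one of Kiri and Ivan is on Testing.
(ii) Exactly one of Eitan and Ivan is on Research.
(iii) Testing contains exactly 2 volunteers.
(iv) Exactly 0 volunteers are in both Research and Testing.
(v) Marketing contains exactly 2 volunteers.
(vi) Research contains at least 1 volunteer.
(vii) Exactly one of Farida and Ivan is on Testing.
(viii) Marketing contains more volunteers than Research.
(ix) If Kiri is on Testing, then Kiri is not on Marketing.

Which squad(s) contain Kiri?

Kiri: Testing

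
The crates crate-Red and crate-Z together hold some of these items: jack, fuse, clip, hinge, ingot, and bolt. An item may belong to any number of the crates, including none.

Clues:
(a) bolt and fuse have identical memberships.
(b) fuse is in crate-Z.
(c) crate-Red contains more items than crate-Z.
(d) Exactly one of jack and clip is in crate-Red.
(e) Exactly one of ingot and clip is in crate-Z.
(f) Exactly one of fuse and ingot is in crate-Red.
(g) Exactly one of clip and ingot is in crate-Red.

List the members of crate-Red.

crate-Red = {bolt, clip, fuse, hinge}

From (b): fuse ∈ crate-Z.
(a): bolt matches fuse: bolt ∈ crate-Z.
Suppose jack ∈ crate-Red: no assignment then satisfies all the clues, so jack ∉ crate-Red.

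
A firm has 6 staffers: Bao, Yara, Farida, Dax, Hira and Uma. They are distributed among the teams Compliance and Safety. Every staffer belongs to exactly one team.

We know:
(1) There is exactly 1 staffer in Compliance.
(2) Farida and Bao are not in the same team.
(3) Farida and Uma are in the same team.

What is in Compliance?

Compliance = {Bao}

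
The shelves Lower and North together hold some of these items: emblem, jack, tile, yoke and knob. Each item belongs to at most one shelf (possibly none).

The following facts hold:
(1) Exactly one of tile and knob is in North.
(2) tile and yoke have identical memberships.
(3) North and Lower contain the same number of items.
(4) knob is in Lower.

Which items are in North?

North = {tile, yoke}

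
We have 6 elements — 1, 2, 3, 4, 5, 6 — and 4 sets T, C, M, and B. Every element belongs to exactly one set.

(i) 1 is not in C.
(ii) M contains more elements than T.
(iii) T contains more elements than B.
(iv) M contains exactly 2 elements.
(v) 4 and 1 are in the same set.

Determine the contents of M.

M = {1, 4}

From (i): 1 ∉ C.
(v): 4 matches 1: 4 ∉ C.
Suppose 1 ∉ M: no assignment then satisfies all the clues, so 1 ∈ M.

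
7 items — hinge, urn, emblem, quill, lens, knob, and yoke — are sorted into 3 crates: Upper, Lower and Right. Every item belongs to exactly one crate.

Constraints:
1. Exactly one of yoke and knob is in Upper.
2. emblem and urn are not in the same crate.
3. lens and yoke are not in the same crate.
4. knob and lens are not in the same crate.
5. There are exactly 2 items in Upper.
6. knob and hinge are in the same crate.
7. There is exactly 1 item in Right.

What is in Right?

Right = {lens}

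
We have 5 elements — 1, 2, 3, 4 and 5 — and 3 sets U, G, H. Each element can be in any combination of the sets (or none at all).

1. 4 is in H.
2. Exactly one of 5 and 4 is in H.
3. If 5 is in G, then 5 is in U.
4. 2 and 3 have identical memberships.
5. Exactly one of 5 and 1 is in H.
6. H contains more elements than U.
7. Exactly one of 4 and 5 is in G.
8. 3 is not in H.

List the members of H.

From (1): 4 ∈ H.
From (8): 3 ∉ H.
(2) (exactly one): 5 ∉ H.
(4): 2 matches 3: 2 ∉ H.
(5) (exactly one): 1 ∈ H.

H = {1, 4}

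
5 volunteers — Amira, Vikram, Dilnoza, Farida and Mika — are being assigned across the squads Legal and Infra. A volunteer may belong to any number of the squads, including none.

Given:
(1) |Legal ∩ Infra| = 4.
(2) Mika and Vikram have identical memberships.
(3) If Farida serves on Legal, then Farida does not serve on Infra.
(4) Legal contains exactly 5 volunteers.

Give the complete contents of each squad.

(4): only 5 candidates remain for Legal, so all are in.
(3): Farida ∉ Infra.
Suppose Amira ∉ Infra: no assignment then satisfies all the clues, so Amira ∈ Infra.

Legal = {Amira, Dilnoza, Farida, Mika, Vikram}; Infra = {Amira, Dilnoza, Mika, Vikram}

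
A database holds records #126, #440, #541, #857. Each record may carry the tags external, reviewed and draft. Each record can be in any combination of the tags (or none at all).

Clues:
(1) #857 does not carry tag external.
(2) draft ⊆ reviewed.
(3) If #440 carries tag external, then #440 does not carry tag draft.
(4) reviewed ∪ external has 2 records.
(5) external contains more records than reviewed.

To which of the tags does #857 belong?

#857: none

From (1): #857 ∉ external.
Suppose #857 ∈ reviewed: no assignment then satisfies all the clues, so #857 ∉ reviewed.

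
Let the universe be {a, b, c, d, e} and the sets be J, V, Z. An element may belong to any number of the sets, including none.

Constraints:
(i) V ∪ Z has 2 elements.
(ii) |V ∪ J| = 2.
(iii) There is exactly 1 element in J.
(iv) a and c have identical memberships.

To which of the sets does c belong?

c: none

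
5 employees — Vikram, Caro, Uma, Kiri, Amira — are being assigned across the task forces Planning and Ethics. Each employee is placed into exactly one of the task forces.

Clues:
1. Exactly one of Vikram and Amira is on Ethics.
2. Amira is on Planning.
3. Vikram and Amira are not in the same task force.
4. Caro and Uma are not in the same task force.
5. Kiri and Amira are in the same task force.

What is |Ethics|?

From (2): Amira ∈ Planning.
(1) (exactly one): Vikram ∈ Ethics.
(5): Kiri matches Amira: Kiri ∈ Planning.

2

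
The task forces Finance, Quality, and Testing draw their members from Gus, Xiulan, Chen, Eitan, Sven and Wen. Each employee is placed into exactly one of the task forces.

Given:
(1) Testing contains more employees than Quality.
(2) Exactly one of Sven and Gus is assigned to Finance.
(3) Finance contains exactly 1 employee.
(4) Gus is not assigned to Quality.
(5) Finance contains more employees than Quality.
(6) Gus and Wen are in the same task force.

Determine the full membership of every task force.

From (4): Gus ∉ Quality.
(6): Wen matches Gus: Wen ∉ Quality.
Suppose Gus ∈ Finance: no assignment then satisfies all the clues, so Gus ∉ Finance.

Finance = {Sven}; Quality = {}; Testing = {Chen, Eitan, Gus, Wen, Xiulan}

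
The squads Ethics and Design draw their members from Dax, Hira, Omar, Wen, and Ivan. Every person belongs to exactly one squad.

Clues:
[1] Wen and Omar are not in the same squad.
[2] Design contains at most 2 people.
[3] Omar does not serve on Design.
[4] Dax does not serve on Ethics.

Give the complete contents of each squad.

From (3): Omar ∉ Design.
From (4): Dax ∉ Ethics.
Only one squad left: Dax ∈ Design.
Only one squad left: Omar ∈ Ethics.
(1): Wen ∉ Ethics.
Only one squad left: Wen ∈ Design.
(2): Design already has 2, so the rest are out.
Only one squad left: Hira ∈ Ethics.
Only one squad left: Ivan ∈ Ethics.

Ethics = {Hira, Ivan, Omar}; Design = {Dax, Wen}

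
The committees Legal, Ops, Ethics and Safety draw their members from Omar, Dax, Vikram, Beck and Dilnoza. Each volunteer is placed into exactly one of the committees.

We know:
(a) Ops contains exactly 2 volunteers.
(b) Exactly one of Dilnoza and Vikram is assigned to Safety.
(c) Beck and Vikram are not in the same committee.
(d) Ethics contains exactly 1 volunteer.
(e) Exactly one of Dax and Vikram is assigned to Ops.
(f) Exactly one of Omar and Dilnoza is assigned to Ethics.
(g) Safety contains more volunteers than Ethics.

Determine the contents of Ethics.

Ethics = {Dilnoza}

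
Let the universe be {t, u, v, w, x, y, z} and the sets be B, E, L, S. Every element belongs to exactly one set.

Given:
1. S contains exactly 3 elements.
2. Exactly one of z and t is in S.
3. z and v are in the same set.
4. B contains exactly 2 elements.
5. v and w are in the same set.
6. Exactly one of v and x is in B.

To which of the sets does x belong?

x: B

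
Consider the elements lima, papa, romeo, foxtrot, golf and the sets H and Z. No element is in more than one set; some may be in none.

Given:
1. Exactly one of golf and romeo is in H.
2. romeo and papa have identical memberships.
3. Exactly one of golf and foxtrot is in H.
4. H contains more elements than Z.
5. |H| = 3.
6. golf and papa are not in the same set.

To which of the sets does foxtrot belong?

foxtrot: H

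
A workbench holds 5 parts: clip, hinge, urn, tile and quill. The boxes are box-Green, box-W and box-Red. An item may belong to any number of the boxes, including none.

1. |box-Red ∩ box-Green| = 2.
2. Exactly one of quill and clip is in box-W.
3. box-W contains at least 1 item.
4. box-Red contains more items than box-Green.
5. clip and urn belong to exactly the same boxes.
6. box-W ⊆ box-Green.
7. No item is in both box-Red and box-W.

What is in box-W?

box-W = {quill}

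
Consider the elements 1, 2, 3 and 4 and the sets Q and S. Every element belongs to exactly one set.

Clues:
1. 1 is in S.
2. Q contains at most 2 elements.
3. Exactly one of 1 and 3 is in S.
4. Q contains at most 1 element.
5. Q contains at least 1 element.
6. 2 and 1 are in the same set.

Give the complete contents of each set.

Q = {3}; S = {1, 2, 4}

From (1): 1 ∈ S.
(3) (exactly one): 3 ∉ S.
(6): 2 matches 1: 2 ∉ Q.
(6): 2 matches 1: 2 ∈ S.
Only one set left: 3 ∈ Q.
(4): Q already has 1, so the rest are out.
Only one set left: 4 ∈ S.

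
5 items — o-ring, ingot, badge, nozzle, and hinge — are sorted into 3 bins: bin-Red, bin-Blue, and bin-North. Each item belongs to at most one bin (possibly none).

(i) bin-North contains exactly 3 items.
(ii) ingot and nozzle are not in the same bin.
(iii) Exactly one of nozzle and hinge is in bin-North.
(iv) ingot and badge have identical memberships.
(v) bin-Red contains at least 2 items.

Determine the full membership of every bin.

bin-Red = {nozzle, o-ring}; bin-Blue = {}; bin-North = {badge, hinge, ingot}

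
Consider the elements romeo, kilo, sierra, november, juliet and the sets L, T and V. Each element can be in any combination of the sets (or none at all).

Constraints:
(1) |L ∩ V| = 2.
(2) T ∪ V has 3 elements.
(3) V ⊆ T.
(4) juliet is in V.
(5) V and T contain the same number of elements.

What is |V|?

3

From (4): juliet ∈ V.
(3) with juliet ∈ V: juliet ∈ T.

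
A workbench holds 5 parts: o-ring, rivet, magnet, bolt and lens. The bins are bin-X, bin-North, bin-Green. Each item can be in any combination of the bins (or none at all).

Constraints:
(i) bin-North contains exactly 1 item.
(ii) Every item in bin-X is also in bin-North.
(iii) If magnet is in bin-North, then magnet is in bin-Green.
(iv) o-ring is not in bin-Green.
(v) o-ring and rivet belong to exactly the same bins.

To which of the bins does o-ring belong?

o-ring: none

From (iv): o-ring ∉ bin-Green.
(v): rivet matches o-ring: rivet ∉ bin-Green.
Suppose o-ring ∈ bin-X: no assignment then satisfies all the clues, so o-ring ∉ bin-X.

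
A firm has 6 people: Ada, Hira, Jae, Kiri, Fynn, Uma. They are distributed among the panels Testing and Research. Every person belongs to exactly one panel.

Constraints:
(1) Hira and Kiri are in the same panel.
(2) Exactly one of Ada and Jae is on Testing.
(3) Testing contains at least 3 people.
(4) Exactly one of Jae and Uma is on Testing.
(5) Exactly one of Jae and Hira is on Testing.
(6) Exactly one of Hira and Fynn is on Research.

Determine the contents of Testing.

Testing = {Ada, Hira, Kiri, Uma}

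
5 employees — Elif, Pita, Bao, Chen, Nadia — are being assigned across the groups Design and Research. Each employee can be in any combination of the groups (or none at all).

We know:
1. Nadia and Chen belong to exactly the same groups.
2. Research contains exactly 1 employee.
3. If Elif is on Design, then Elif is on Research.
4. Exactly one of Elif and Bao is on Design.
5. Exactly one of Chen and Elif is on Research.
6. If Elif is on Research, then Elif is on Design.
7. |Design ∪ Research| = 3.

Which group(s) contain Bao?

Bao: none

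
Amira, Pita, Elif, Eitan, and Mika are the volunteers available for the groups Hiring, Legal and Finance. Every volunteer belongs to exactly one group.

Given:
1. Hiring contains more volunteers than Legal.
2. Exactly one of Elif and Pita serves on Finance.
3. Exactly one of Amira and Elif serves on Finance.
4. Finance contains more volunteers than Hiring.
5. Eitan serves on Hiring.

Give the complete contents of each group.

From (5): Eitan ∈ Hiring.
Suppose Amira ∈ Hiring: no assignment then satisfies all the clues, so Amira ∉ Hiring.

Hiring = {Eitan, Elif}; Legal = {}; Finance = {Amira, Mika, Pita}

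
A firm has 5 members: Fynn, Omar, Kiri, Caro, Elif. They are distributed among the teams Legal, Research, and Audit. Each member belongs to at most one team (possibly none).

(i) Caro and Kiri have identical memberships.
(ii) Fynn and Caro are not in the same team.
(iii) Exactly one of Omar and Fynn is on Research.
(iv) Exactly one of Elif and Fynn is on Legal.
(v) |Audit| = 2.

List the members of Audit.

Audit = {Caro, Kiri}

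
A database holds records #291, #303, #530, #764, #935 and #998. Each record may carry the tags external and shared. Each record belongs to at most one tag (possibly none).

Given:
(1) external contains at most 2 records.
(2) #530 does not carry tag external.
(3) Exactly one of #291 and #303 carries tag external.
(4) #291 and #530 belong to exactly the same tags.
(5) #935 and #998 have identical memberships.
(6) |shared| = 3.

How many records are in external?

1

From (2): #530 ∉ external.
(4): #291 matches #530: #291 ∉ external.
(3) (exactly one): #303 ∈ external.
Suppose #764 ∈ external: no assignment then satisfies all the clues, so #764 ∉ external.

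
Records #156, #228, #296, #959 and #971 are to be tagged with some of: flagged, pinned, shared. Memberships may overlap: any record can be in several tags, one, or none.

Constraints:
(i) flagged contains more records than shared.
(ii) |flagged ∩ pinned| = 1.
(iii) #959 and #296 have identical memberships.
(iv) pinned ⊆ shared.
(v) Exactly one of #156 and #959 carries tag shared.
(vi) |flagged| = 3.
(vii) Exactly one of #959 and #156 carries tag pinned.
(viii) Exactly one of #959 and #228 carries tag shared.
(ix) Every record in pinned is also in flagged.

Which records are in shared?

shared = {#156, #228}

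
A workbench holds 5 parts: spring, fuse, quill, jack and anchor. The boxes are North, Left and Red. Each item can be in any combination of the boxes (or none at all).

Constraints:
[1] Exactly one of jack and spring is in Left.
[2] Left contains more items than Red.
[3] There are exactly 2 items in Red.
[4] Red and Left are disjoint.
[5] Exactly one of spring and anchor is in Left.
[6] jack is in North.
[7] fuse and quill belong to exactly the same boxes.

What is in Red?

Red = {anchor, jack}

From (6): jack ∈ North.
Suppose spring ∈ Red: no assignment then satisfies all the clues, so spring ∉ Red.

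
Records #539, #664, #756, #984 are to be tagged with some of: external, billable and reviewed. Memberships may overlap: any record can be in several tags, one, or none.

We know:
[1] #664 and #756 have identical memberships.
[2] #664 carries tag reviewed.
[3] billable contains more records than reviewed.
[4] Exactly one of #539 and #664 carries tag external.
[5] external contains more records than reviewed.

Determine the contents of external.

external = {#664, #756, #984}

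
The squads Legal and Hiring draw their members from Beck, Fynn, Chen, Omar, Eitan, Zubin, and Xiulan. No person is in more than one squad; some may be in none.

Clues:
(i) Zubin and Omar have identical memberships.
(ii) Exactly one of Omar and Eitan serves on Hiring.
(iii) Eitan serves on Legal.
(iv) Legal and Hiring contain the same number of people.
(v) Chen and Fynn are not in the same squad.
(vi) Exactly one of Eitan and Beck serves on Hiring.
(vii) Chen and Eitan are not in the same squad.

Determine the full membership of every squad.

Legal = {Eitan, Fynn, Xiulan}; Hiring = {Beck, Omar, Zubin}

From (iii): Eitan ∈ Legal.
(ii) (exactly one): Omar ∈ Hiring.
(vi) (exactly one): Beck ∈ Hiring.
(vii): Chen ∉ Legal.
(i): Zubin matches Omar: Zubin ∉ Legal.
(i): Zubin matches Omar: Zubin ∈ Hiring.
Suppose Fynn ∉ Legal: no assignment then satisfies all the clues, so Fynn ∈ Legal.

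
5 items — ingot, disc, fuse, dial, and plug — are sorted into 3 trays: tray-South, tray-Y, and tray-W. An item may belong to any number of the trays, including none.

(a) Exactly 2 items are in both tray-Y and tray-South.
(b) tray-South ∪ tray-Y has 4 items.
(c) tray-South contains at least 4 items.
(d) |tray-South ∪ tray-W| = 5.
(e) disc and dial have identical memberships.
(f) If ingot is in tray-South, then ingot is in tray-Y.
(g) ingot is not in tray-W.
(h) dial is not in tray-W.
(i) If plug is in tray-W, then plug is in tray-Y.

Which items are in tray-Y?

tray-Y = {ingot, plug}

From (g): ingot ∉ tray-W.
From (h): dial ∉ tray-W.
(e): disc matches dial: disc ∉ tray-W.
Suppose ingot ∉ tray-Y: no assignment then satisfies all the clues, so ingot ∈ tray-Y.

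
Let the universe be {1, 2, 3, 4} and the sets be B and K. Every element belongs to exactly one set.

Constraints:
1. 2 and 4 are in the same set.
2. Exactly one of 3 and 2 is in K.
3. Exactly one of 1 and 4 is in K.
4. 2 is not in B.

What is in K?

From (4): 2 ∉ B.
(1): 4 matches 2: 4 ∉ B.
Only one set left: 2 ∈ K.
Only one set left: 4 ∈ K.
(2) (exactly one): 3 ∉ K.
(3) (exactly one): 1 ∉ K.
Only one set left: 1 ∈ B.
Only one set left: 3 ∈ B.

K = {2, 4}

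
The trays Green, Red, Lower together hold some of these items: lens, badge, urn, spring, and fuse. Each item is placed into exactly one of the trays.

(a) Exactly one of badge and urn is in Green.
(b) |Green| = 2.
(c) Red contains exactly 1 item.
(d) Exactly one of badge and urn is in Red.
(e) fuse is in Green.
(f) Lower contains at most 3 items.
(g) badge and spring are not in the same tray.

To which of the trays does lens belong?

lens: Lower

From (e): fuse ∈ Green.
Suppose lens ∈ Green: no assignment then satisfies all the clues, so lens ∉ Green.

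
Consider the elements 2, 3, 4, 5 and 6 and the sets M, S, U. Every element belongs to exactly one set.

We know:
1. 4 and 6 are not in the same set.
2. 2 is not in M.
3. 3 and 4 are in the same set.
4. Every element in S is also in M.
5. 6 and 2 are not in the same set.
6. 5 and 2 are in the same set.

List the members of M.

M = {6}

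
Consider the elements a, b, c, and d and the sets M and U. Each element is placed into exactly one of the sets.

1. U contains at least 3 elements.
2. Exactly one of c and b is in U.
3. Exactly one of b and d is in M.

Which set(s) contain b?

b: M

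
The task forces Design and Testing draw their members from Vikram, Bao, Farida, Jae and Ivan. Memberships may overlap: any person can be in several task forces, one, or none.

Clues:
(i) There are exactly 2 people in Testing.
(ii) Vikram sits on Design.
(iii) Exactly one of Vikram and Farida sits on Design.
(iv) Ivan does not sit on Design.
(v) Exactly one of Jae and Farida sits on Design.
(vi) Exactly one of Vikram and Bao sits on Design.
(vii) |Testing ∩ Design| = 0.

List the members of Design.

From (ii): Vikram ∈ Design.
From (iv): Ivan ∉ Design.
(iii) (exactly one): Farida ∉ Design.
(v) (exactly one): Jae ∈ Design.
(vi) (exactly one): Bao ∉ Design.

Design = {Jae, Vikram}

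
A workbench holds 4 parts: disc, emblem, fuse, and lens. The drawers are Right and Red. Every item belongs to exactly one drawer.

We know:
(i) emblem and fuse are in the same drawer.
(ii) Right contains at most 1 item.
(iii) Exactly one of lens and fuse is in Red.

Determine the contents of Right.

Right = {lens}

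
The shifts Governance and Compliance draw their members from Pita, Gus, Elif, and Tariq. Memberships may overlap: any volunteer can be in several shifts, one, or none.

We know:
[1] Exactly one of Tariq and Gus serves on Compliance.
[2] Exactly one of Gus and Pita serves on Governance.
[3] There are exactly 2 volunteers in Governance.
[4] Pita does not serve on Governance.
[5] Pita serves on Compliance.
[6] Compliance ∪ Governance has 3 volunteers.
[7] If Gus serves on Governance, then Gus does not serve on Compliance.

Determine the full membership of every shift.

Governance = {Gus, Tariq}; Compliance = {Pita, Tariq}

From (4): Pita ∉ Governance.
From (5): Pita ∈ Compliance.
(2) (exactly one): Gus ∈ Governance.
(7): Gus ∉ Compliance.
(1) (exactly one): Tariq ∈ Compliance.
Suppose Elif ∈ Governance: no assignment then satisfies all the clues, so Elif ∉ Governance.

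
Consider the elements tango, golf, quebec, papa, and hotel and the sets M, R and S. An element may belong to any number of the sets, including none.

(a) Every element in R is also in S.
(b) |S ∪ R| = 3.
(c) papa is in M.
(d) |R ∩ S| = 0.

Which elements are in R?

R = {}

From (c): papa ∈ M.
Suppose tango ∈ R: no assignment then satisfies all the clues, so tango ∉ R.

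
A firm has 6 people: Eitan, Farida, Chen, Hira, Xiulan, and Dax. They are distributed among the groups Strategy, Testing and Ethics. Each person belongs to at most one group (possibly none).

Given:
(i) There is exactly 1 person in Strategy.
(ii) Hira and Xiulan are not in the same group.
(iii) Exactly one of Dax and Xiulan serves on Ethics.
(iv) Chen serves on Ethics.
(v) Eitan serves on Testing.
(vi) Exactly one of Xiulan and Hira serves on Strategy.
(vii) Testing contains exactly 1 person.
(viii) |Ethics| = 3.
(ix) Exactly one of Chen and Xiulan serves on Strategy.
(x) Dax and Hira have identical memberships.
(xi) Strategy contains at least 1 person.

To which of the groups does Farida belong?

Farida: none

From (iv): Chen ∈ Ethics.
From (v): Eitan ∈ Testing.
(vii): Testing already has 1, so the rest are out.
(ix) (exactly one): Xiulan ∈ Strategy.
(i): Strategy already has 1, so the rest are out.
(iii) (exactly one): Dax ∈ Ethics.
(x): Hira matches Dax: Hira ∈ Ethics.
(viii): Ethics already has 3, so the rest are out.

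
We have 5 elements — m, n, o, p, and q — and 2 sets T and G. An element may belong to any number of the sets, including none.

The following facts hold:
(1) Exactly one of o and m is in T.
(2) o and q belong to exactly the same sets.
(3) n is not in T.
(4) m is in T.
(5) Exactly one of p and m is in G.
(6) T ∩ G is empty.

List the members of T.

T = {m}

From (3): n ∉ T.
From (4): m ∈ T.
(1) (exactly one): o ∉ T.
(2): q matches o: q ∉ T.
(6) (disjoint): m ∉ G.
(5) (exactly one): p ∈ G.
(6) (disjoint): p ∉ T.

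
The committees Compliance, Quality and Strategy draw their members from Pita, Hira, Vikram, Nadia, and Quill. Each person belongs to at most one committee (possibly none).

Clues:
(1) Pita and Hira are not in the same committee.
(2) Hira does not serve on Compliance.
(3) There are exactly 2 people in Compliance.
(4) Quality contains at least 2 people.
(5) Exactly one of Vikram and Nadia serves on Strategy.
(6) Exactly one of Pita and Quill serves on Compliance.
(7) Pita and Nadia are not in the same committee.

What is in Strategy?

Strategy = {Nadia}

From (2): Hira ∉ Compliance.
Suppose Pita ∈ Strategy: no assignment then satisfies all the clues, so Pita ∉ Strategy.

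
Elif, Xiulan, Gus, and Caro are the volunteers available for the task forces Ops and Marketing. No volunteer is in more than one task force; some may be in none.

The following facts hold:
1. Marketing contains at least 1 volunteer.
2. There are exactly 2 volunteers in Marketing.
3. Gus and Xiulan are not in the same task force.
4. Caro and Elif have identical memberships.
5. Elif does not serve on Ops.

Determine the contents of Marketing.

Marketing = {Caro, Elif}

From (5): Elif ∉ Ops.
(4): Caro matches Elif: Caro ∉ Ops.
Suppose Elif ∉ Marketing: no assignment then satisfies all the clues, so Elif ∈ Marketing.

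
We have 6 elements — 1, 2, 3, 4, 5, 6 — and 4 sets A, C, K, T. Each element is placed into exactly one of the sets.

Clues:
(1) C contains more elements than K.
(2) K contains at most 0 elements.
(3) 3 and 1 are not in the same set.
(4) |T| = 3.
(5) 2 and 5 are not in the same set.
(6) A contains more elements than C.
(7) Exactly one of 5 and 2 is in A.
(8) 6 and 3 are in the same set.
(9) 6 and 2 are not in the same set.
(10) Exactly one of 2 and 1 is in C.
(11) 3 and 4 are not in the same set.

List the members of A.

(2): K already has 0, so the rest are out.
Suppose 1 ∈ A: no assignment then satisfies all the clues, so 1 ∉ A.

A = {2, 4}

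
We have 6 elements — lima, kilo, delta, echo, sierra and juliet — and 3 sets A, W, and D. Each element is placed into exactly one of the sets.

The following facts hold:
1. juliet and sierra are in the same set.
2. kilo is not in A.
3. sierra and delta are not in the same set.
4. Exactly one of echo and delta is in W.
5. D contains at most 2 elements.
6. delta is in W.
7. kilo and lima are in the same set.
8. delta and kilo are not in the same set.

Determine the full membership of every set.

From (2): kilo ∉ A.
From (6): delta ∈ W.
(3): sierra ∉ W.
(4) (exactly one): echo ∉ W.
(7): lima matches kilo: lima ∉ A.
(8): kilo ∉ W.
Only one set left: kilo ∈ D.
(1): juliet matches sierra: juliet ∉ W.
(7): lima matches kilo: lima ∉ W.
(7): lima matches kilo: lima ∈ D.
(5): D already has 2, so the rest are out.
Only one set left: juliet ∈ A.

A = {echo, juliet, sierra}; W = {delta}; D = {kilo, lima}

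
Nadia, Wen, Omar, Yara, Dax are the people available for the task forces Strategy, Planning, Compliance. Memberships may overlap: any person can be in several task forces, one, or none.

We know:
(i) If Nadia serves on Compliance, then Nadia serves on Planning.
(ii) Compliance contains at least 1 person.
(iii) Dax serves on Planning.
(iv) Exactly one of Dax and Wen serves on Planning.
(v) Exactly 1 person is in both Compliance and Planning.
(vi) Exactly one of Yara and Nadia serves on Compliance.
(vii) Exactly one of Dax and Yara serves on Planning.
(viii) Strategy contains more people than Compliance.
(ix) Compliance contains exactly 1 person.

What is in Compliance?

Compliance = {Nadia}

From (iii): Dax ∈ Planning.
(iv) (exactly one): Wen ∉ Planning.
(vii) (exactly one): Yara ∉ Planning.
Suppose Nadia ∉ Compliance: no assignment then satisfies all the clues, so Nadia ∈ Compliance.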